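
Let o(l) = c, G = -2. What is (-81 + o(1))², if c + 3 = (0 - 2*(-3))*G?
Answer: 9216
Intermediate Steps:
c = -15 (c = -3 + (0 - 2*(-3))*(-2) = -3 + (0 + 6)*(-2) = -3 + 6*(-2) = -3 - 12 = -15)
o(l) = -15
(-81 + o(1))² = (-81 - 15)² = (-96)² = 9216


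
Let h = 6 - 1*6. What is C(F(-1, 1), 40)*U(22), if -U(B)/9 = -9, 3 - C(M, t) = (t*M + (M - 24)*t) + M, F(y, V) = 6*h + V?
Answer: 71442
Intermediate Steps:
h = 0 (h = 6 - 6 = 0)
F(y, V) = V (F(y, V) = 6*0 + V = 0 + V = V)
C(M, t) = 3 - M - M*t - t*(-24 + M) (C(M, t) = 3 - ((t*M + (M - 24)*t) + M) = 3 - ((M*t + (-24 + M)*t) + M) = 3 - ((M*t + t*(-24 + M)) + M) = 3 - (M + M*t + t*(-24 + M)) = 3 + (-M - M*t - t*(-24 + M)) = 3 - M - M*t - t*(-24 + M))
U(B) = 81 (U(B) = -9*(-9) = 81)
C(F(-1, 1), 40)*U(22) = (3 - 1*1 + 24*40 - 2*1*40)*81 = (3 - 1 + 960 - 80)*81 = 882*81 = 71442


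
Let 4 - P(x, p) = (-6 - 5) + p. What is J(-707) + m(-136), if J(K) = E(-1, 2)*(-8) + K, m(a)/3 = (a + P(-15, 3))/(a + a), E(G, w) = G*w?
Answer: -46895/68 ≈ -689.63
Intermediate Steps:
P(x, p) = 15 - p (P(x, p) = 4 - ((-6 - 5) + p) = 4 - (-11 + p) = 4 + (11 - p) = 15 - p)
m(a) = 3*(12 + a)/(2*a) (m(a) = 3*((a + (15 - 1*3))/(a + a)) = 3*((a + (15 - 3))/((2*a))) = 3*((a + 12)*(1/(2*a))) = 3*((12 + a)*(1/(2*a))) = 3*((12 + a)/(2*a)) = 3*(12 + a)/(2*a))
J(K) = 16 + K (J(K) = -1*2*(-8) + K = -2*(-8) + K = 16 + K)
J(-707) + m(-136) = (16 - 707) + (3/2 + 18/(-136)) = -691 + (3/2 + 18*(-1/136)) = -691 + (3/2 - 9/68) = -691 + 93/68 = -46895/68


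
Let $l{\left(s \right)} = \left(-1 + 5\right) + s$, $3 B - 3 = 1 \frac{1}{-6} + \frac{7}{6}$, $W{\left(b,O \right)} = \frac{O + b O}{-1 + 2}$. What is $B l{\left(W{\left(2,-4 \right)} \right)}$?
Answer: $- \frac{32}{3} \approx -10.667$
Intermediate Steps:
$W{\left(b,O \right)} = O + O b$ ($W{\left(b,O \right)} = \frac{O + O b}{1} = \left(O + O b\right) 1 = O + O b$)
$B = \frac{4}{3}$ ($B = 1 + \frac{1 \frac{1}{-6} + \frac{7}{6}}{3} = 1 + \frac{1 \left(- \frac{1}{6}\right) + 7 \cdot \frac{1}{6}}{3} = 1 + \frac{- \frac{1}{6} + \frac{7}{6}}{3} = 1 + \frac{1}{3} \cdot 1 = 1 + \frac{1}{3} = \frac{4}{3} \approx 1.3333$)
$l{\left(s \right)} = 4 + s$
$B l{\left(W{\left(2,-4 \right)} \right)} = \frac{4 \left(4 - 4 \left(1 + 2\right)\right)}{3} = \frac{4 \left(4 - 12\right)}{3} = \frac{4}{3} \left(-8\right) = - \frac{32}{3}$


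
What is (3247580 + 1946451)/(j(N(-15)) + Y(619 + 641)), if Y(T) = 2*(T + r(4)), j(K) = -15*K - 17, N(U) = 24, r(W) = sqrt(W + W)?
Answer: 11130808433/4592417 - 20776124*sqrt(2)/4592417 ≈ 2417.3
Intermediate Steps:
r(W) = sqrt(2)*sqrt(W) (r(W) = sqrt(2*W) = sqrt(2)*sqrt(W))
j(K) = -17 - 15*K
Y(T) = 2*T + 4*sqrt(2) (Y(T) = 2*(T + sqrt(2)*sqrt(4)) = 2*(T + sqrt(2)*2) = 2*(T + 2*sqrt(2)) = 2*T + 4*sqrt(2))
(3247580 + 1946451)/(j(N(-15)) + Y(619 + 641)) = (3247580 + 1946451)/((-17 - 15*24) + (2*(619 + 641) + 4*sqrt(2))) = 5194031/((-17 - 360) + (2*1260 + 4*sqrt(2))) = 5194031/(-377 + (2520 + 4*sqrt(2))) = 5194031/(2143 + 4*sqrt(2))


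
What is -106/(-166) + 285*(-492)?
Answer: -11638207/83 ≈ -1.4022e+5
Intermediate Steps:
-106/(-166) + 285*(-492) = -106*(-1/166) - 140220 = 53/83 - 140220 = -11638207/83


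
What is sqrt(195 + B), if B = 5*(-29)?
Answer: 5*sqrt(2) ≈ 7.0711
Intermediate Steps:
B = -145
sqrt(195 + B) = sqrt(195 - 145) = sqrt(50) = 5*sqrt(2)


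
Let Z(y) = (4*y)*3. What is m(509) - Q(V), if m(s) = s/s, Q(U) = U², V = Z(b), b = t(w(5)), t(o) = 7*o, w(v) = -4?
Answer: -112895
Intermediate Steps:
b = -28 (b = 7*(-4) = -28)
Z(y) = 12*y
V = -336 (V = 12*(-28) = -336)
m(s) = 1
m(509) - Q(V) = 1 - 1*(-336)² = 1 - 1*112896 = 1 - 112896 = -112895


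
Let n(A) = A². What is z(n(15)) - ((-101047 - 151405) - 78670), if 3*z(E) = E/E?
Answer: 993367/3 ≈ 3.3112e+5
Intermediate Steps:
z(E) = ⅓ (z(E) = (E/E)/3 = (⅓)*1 = ⅓)
z(n(15)) - ((-101047 - 151405) - 78670) = ⅓ - ((-101047 - 151405) - 78670) = ⅓ - (-252452 - 78670) = ⅓ - 1*(-331122) = ⅓ + 331122 = 993367/3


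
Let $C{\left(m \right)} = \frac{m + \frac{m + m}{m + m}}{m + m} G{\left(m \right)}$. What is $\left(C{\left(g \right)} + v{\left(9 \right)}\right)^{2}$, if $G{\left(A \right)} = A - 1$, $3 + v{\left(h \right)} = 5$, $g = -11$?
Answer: $\frac{1444}{121} \approx 11.934$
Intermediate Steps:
$v{\left(h \right)} = 2$ ($v{\left(h \right)} = -3 + 5 = 2$)
$G{\left(A \right)} = -1 + A$
$C{\left(m \right)} = \frac{\left(1 + m\right) \left(-1 + m\right)}{2 m}$ ($C{\left(m \right)} = \frac{m + \frac{m + m}{m + m}}{m + m} \left(-1 + m\right) = \frac{m + \frac{2 m}{2 m}}{2 m} \left(-1 + m\right) = \left(m + 2 m \frac{1}{2 m}\right) \frac{1}{2 m} \left(-1 + m\right) = \left(m + 1\right) \frac{1}{2 m} \left(-1 + m\right) = \left(1 + m\right) \frac{1}{2 m} \left(-1 + m\right) = \frac{1 + m}{2 m} \left(-1 + m\right) = \frac{\left(1 + m\right) \left(-1 + m\right)}{2 m}$)
$\left(C{\left(g \right)} + v{\left(9 \right)}\right)^{2} = \left(\frac{-1 + \left(-11\right)^{2}}{2 \left(-11\right)} + 2\right)^{2} = \left(\frac{1}{2} \left(- \frac{1}{11}\right) \left(-1 + 121\right) + 2\right)^{2} = \left(\frac{1}{2} \left(- \frac{1}{11}\right) 120 + 2\right)^{2} = \left(- \frac{60}{11} + 2\right)^{2} = \left(- \frac{38}{11}\right)^{2} = \frac{1444}{121}$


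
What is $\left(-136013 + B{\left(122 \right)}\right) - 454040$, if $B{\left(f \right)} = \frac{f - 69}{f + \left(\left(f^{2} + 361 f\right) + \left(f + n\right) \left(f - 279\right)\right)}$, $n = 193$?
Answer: $- \frac{106799592}{181} \approx -5.9005 \cdot 10^{5}$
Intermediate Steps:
$B{\left(f \right)} = \frac{-69 + f}{f^{2} + 362 f + \left(-279 + f\right) \left(193 + f\right)}$ ($B{\left(f \right)} = \frac{f - 69}{f + \left(\left(f^{2} + 361 f\right) + \left(f + 193\right) \left(f - 279\right)\right)} = \frac{-69 + f}{f + \left(\left(f^{2} + 361 f\right) + \left(193 + f\right) \left(-279 + f\right)\right)} = \frac{-69 + f}{f + \left(\left(f^{2} + 361 f\right) + \left(-279 + f\right) \left(193 + f\right)\right)} = \frac{-69 + f}{f + \left(f^{2} + 361 f + \left(-279 + f\right) \left(193 + f\right)\right)} = \frac{-69 + f}{f^{2} + 362 f + \left(-279 + f\right) \left(193 + f\right)}$)
$\left(-136013 + B{\left(122 \right)}\right) - 454040 = \left(-136013 + \frac{-69 + 122}{-53847 + 2 \cdot 122^{2} + 276 \cdot 122}\right) - 454040 = \left(-136013 + \frac{1}{-53847 + 2 \cdot 14884 + 33672} \cdot 53\right) - 454040 = \left(-136013 + \frac{1}{-53847 + 29768 + 33672} \cdot 53\right) - 454040 = \left(-136013 + \frac{1}{9593} \cdot 53\right) - 454040 = \left(-136013 + \frac{1}{181}\right) - 454040 = - \frac{24618352}{181} - 454040 = - \frac{106799592}{181}$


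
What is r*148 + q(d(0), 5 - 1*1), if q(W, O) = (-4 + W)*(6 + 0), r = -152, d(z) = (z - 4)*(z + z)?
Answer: -22520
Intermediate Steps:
d(z) = 2*z*(-4 + z) (d(z) = (-4 + z)*(2*z) = 2*z*(-4 + z))
q(W, O) = -24 + 6*W (q(W, O) = (-4 + W)*6 = -24 + 6*W)
r*148 + q(d(0), 5 - 1*1) = -152*148 + (-24 + 6*(2*0*(-4 + 0))) = -22496 + (-24 + 6*(2*0*(-4))) = -22496 + (-24 + 6*0) = -22496 + (-24 + 0) = -22496 - 24 = -22520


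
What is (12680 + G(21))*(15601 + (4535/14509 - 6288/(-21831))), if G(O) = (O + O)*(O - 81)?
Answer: 16736040542096320/105581993 ≈ 1.5851e+8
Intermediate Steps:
G(O) = 2*O*(-81 + O) (G(O) = (2*O)*(-81 + O) = 2*O*(-81 + O))
(12680 + G(21))*(15601 + (4535/14509 - 6288/(-21831))) = (12680 + 2*21*(-81 + 21))*(15601 + (4535/14509 - 6288/(-21831))) = (12680 + 2*21*(-60))*(15601 + (4535*(1/14509) - 6288*(-1/21831))) = (12680 - 2520)*(15601 + (4535/14509 + 2096/7277)) = 10160*(15601 + 63412059/105581993) = 10160*(1647248084852/105581993) = 16736040542096320/105581993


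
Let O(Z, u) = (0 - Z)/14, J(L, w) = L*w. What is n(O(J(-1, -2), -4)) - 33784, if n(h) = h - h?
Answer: -33784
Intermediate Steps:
O(Z, u) = -Z/14 (O(Z, u) = -Z*(1/14) = -Z/14)
n(h) = 0
n(O(J(-1, -2), -4)) - 33784 = 0 - 33784 = -33784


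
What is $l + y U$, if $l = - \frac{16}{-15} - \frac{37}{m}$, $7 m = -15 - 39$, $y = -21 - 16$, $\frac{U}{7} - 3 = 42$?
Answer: $- \frac{3145267}{270} \approx -11649.0$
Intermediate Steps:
$U = 315$ ($U = 21 + 7 \cdot 42 = 21 + 294 = 315$)
$y = -37$
$m = - \frac{54}{7}$ ($m = \frac{-15 - 39}{7} = \frac{1}{7} \left(-54\right) = - \frac{54}{7} \approx -7.7143$)
$l = \frac{1583}{270}$ ($l = - \frac{16}{-15} - \frac{37}{- \frac{54}{7}} = \left(-16\right) \left(- \frac{1}{15}\right) - - \frac{259}{54} = \frac{16}{15} + \frac{259}{54} = \frac{1583}{270} \approx 5.863$)
$l + y U = \frac{1583}{270} - 11655 = - \frac{3145267}{270}$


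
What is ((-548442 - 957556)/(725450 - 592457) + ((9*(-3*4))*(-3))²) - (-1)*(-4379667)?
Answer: -568505486161/132993 ≈ -4.2747e+6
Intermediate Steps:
((-548442 - 957556)/(725450 - 592457) + ((9*(-3*4))*(-3))²) - (-1)*(-4379667) = (-1505998/132993 + ((9*(-12))*(-3))²) - 1*4379667 = (-1505998*1/132993 + (-108*(-3))²) - 4379667 = (-1505998/132993 + 324²) - 4379667 = (-1505998/132993 + 104976) - 4379667 = 13959567170/132993 - 4379667 = -568505486161/132993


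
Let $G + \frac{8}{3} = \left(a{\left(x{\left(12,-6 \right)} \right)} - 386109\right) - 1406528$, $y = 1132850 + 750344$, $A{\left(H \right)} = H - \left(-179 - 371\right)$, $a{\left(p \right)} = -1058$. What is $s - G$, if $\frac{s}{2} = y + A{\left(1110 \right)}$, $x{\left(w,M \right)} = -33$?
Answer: $\frac{16690217}{3} \approx 5.5634 \cdot 10^{6}$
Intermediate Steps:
$A{\left(H \right)} = 550 + H$ ($A{\left(H \right)} = H - \left(-179 - 371\right) = H - -550 = H + 550 = 550 + H$)
$y = 1883194$
$s = 3769708$ ($s = 2 \left(1883194 + \left(550 + 1110\right)\right) = 2 \left(1883194 + 1660\right) = 2 \cdot 1884854 = 3769708$)
$G = - \frac{5381093}{3}$ ($G = - \frac{8}{3} - 1793695 = - \frac{5381093}{3} \approx -1.7937 \cdot 10^{6}$)
$s - G = 3769708 - - \frac{5381093}{3} = 3769708 + \frac{5381093}{3} = \frac{16690217}{3}$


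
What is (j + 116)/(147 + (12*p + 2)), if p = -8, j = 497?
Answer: 613/53 ≈ 11.566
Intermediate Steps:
(j + 116)/(147 + (12*p + 2)) = (497 + 116)/(147 + (12*(-8) + 2)) = 613/(147 + (-96 + 2)) = 613/(147 - 94) = 613/53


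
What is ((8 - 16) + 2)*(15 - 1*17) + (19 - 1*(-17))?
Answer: 48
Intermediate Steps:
((8 - 16) + 2)*(15 - 1*17) + (19 - 1*(-17)) = (-8 + 2)*(15 - 17) + (19 + 17) = -6*(-2) + 36 = 12 + 36 = 48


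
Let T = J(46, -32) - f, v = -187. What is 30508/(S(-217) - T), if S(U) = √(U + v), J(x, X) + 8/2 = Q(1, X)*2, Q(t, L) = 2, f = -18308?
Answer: -139635116/83795817 - 15254*I*√101/83795817 ≈ -1.6664 - 0.0018295*I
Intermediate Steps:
J(x, X) = 0 (J(x, X) = -4 + 2*2 = -4 + 4 = 0)
T = 18308 (T = 0 - 1*(-18308) = 0 + 18308 = 18308)
S(U) = √(-187 + U) (S(U) = √(U - 187) = √(-187 + U))
30508/(S(-217) - T) = 30508/(√(-187 - 217) - 1*18308) = 30508/(√(-404) - 18308) = 30508/(2*I*√101 - 18308) = 30508/(-18308 + 2*I*√101)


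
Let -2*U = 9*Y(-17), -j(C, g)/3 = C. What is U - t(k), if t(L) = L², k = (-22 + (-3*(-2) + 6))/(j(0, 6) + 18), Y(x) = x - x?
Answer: -25/81 ≈ -0.30864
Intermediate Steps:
j(C, g) = -3*C
Y(x) = 0
U = 0 (U = -9*0/2 = -½*0 = 0)
k = -5/9 (k = (-22 + (-3*(-2) + 6))/(-3*0 + 18) = (-22 + (6 + 6))/(0 + 18) = (-22 + 12)/18 = -10*1/18 = -5/9 ≈ -0.55556)
U - t(k) = 0 - (-5/9)² = 0 - 1*25/81 = 0 - 25/81 = -25/81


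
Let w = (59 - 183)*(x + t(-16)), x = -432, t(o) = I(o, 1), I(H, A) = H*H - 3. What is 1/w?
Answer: 1/22196 ≈ 4.5053e-5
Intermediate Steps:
I(H, A) = -3 + H**2 (I(H, A) = H**2 - 3 = -3 + H**2)
t(o) = -3 + o**2
w = 22196 (w = (59 - 183)*(-432 + (-3 + (-16)**2)) = -124*(-432 + (-3 + 256)) = -124*(-432 + 253) = -124*(-179) = 22196)
1/w = 1/22196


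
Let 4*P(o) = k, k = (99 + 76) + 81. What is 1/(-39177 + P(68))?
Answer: -1/39113 ≈ -2.5567e-5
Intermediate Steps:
k = 256 (k = 175 + 81 = 256)
P(o) = 64 (P(o) = (1/4)*256 = 64)
1/(-39177 + P(68)) = 1/(-39177 + 64) = 1/(-39113) = -1/39113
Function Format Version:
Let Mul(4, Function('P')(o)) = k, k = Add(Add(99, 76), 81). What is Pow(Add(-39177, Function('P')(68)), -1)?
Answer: Rational(-1, 39113) ≈ -2.5567e-5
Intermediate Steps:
k = 256 (k = Add(175, 81) = 256)
Function('P')(o) = 64 (Function('P')(o) = Mul(Rational(1, 4), 256) = 64)
Pow(Add(-39177, Function('P')(68)), -1) = Pow(Add(-39177, 64), -1) = Pow(-39113, -1) = Rational(-1, 39113)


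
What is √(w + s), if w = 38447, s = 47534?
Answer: √85981 ≈ 293.23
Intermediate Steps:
√(w + s) = √(38447 + 47534) = √85981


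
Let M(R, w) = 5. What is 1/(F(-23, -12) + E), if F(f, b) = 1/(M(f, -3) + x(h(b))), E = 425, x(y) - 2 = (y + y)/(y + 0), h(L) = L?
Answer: 9/3826 ≈ 0.0023523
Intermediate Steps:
x(y) = 4 (x(y) = 2 + (y + y)/(y + 0) = 2 + (2*y)/y = 2 + 2 = 4)
F(f, b) = 1/9 (F(f, b) = 1/(5 + 4) = 1/9)
1/(F(-23, -12) + E) = 1/(1/9 + 425) = 1/(3826/9) = 9/3826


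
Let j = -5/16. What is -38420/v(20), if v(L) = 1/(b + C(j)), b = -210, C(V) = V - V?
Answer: 8068200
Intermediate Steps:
j = -5/16 (j = -5*1/16 = -5/16 ≈ -0.31250)
C(V) = 0
v(L) = -1/210 (v(L) = 1/(-210 + 0) = 1/(-210) = -1/210)
-38420/v(20) = -38420/(-1/210) = -38420*(-210) = 8068200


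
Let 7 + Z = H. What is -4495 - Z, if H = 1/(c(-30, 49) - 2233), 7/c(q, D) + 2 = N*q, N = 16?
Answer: -4830492262/1076313 ≈ -4488.0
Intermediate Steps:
c(q, D) = 7/(-2 + 16*q)
H = -482/1076313 (H = 1/(7/(2*(-1 + 8*(-30))) - 2233) = 1/(7/(2*(-1 - 240)) - 2233) = 1/((7/2)/(-241) - 2233) = 1/((7/2)*(-1/241) - 2233) = 1/(-7/482 - 2233) = 1/(-1076313/482) = -482/1076313 ≈ -0.00044783)
Z = -7534673/1076313 (Z = -7 - 482/1076313 = -7534673/1076313 ≈ -7.0005)
-4495 - Z = -4495 - 1*(-7534673/1076313) = -4495 + 7534673/1076313 = -4830492262/1076313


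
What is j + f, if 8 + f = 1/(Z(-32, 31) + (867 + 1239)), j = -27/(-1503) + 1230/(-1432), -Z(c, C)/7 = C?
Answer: -1996804665/225871508 ≈ -8.8404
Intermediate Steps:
Z(c, C) = -7*C
j = -100557/119572 (j = -27*(-1/1503) + 1230*(-1/1432) = 3/167 - 615/716 = -100557/119572 ≈ -0.84097)
f = -15111/1889 (f = -8 + 1/(-7*31 + (867 + 1239)) = -8 + 1/(-217 + 2106) = -8 + 1/1889 = -15111/1889 ≈ -7.9995)
j + f = -100557/119572 - 15111/1889 = -1996804665/225871508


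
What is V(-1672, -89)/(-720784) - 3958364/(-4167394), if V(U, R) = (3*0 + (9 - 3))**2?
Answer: 356621926399/375473864612 ≈ 0.94979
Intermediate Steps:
V(U, R) = 36 (V(U, R) = (0 + 6)**2 = 6**2 = 36)
V(-1672, -89)/(-720784) - 3958364/(-4167394) = 36/(-720784) - 3958364/(-4167394) = 36*(-1/720784) - 3958364*(-1/4167394) = -9/180196 + 1979182/2083697 = 356621926399/375473864612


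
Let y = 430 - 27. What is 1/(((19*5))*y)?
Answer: 1/38285 ≈ 2.6120e-5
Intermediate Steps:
y = 403
1/(((19*5))*y) = 1/((19*5)*403) = (1/403)/95 = (1/95)*(1/403) = 1/38285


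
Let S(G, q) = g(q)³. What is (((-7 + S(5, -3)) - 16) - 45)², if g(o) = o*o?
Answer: 436921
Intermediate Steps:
g(o) = o²
S(G, q) = q⁶ (S(G, q) = (q²)³ = q⁶)
(((-7 + S(5, -3)) - 16) - 45)² = (((-7 + (-3)⁶) - 16) - 45)² = (((-7 + 729) - 16) - 45)² = ((722 - 16) - 45)² = (706 - 45)² = 661² = 436921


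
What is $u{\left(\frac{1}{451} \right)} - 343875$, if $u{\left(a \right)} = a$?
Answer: $- \frac{155087624}{451} \approx -3.4388 \cdot 10^{5}$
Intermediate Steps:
$u{\left(\frac{1}{451} \right)} - 343875 = \frac{1}{451} - 343875 = - \frac{155087624}{451}$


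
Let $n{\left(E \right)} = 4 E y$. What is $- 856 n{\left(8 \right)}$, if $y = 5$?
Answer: $-136960$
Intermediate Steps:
$n{\left(E \right)} = 20 E$ ($n{\left(E \right)} = 4 E 5 = 20 E$)
$- 856 n{\left(8 \right)} = - 856 \cdot 20 \cdot 8 = \left(-856\right) 160 = -136960$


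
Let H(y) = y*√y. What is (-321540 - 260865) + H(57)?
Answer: -582405 + 57*√57 ≈ -5.8198e+5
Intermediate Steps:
H(y) = y^(3/2)
(-321540 - 260865) + H(57) = (-321540 - 260865) + 57^(3/2) = -582405 + 57*√57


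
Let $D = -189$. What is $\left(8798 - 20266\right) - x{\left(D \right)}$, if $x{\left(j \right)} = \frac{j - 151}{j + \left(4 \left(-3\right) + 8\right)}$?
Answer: $- \frac{2213664}{193} \approx -11470.0$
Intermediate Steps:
$x{\left(j \right)} = \frac{-151 + j}{-4 + j}$ ($x{\left(j \right)} = \frac{-151 + j}{j + \left(-12 + 8\right)} = \frac{-151 + j}{j - 4} = \frac{-151 + j}{-4 + j}$)
$\left(8798 - 20266\right) - x{\left(D \right)} = \left(8798 - 20266\right) - \frac{-151 - 189}{-4 - 189} = \left(8798 - 20266\right) - \frac{1}{-193} \left(-340\right) = -11468 - \left(- \frac{1}{193}\right) \left(-340\right) = -11468 - \frac{340}{193} = - \frac{2213664}{193}$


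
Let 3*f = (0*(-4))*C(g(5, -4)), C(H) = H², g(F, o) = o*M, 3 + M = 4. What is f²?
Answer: 0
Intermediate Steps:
M = 1 (M = -3 + 4 = 1)
g(F, o) = o (g(F, o) = o*1 = o)
f = 0 (f = ((0*(-4))*(-4)²)/3 = (0*16)/3 = (⅓)*0 = 0)
f² = 0² = 0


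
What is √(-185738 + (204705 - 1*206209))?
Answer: I*√187242 ≈ 432.71*I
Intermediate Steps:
√(-185738 + (204705 - 1*206209)) = √(-185738 + (204705 - 206209)) = √(-185738 - 1504) = √(-187242) = I*√187242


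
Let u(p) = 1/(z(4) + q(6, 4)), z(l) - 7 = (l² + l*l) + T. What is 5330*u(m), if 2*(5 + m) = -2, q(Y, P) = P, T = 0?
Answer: 5330/43 ≈ 123.95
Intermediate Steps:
m = -6 (m = -5 + (½)*(-2) = -5 - 1 = -6)
z(l) = 7 + 2*l² (z(l) = 7 + ((l² + l*l) + 0) = 7 + ((l² + l²) + 0) = 7 + (2*l² + 0) = 7 + 2*l²)
u(p) = 1/43 (u(p) = 1/((7 + 2*4²) + 4) = 1/((7 + 2*16) + 4) = 1/((7 + 32) + 4) = 1/(39 + 4) = 1/43)
5330*u(m) = 5330*(1/43) = 5330/43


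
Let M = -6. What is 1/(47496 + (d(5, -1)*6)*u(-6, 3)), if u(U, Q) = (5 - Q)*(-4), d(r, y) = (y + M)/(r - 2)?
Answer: 1/47608 ≈ 2.1005e-5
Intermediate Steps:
d(r, y) = (-6 + y)/(-2 + r) (d(r, y) = (y - 6)/(r - 2) = (-6 + y)/(-2 + r))
u(U, Q) = -20 + 4*Q
1/(47496 + (d(5, -1)*6)*u(-6, 3)) = 1/(47496 + (((-6 - 1)/(-2 + 5))*6)*(-20 + 4*3)) = 1/(47496 + ((-7/3)*6)*(-20 + 12)) = 1/(47496 + (((⅓)*(-7))*6)*(-8)) = 1/(47496 - 7/3*6*(-8)) = 1/(47496 - 14*(-8)) = 1/(47496 + 112) = 1/47608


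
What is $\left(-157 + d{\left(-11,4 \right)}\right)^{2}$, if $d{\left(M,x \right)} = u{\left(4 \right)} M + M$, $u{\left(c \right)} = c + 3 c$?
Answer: $118336$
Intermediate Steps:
$u{\left(c \right)} = 4 c$
$d{\left(M,x \right)} = 17 M$ ($d{\left(M,x \right)} = 4 \cdot 4 M + M = 16 M + M = 17 M$)
$\left(-157 + d{\left(-11,4 \right)}\right)^{2} = \left(-157 + 17 \left(-11\right)\right)^{2} = \left(-157 - 187\right)^{2} = \left(-344\right)^{2} = 118336$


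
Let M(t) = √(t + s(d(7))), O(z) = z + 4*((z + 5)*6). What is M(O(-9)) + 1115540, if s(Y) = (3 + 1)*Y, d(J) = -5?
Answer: 1115540 + 5*I*√5 ≈ 1.1155e+6 + 11.18*I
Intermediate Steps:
s(Y) = 4*Y
O(z) = 120 + 25*z (O(z) = z + 4*((5 + z)*6) = z + 4*(30 + 6*z) = z + (120 + 24*z) = 120 + 25*z)
M(t) = √(-20 + t) (M(t) = √(t + 4*(-5)) = √(t - 20) = √(-20 + t))
M(O(-9)) + 1115540 = √(-20 + (120 + 25*(-9))) + 1115540 = √(-20 + (120 - 225)) + 1115540 = √(-20 - 105) + 1115540 = √(-125) + 1115540 = 5*I*√5 + 1115540 = 1115540 + 5*I*√5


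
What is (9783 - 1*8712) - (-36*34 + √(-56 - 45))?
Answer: 2295 - I*√101 ≈ 2295.0 - 10.05*I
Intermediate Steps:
(9783 - 1*8712) - (-36*34 + √(-56 - 45)) = (9783 - 8712) - (-1224 + √(-101)) = 1071 - (-1224 + I*√101) = 1071 + (1224 - I*√101) = 2295 - I*√101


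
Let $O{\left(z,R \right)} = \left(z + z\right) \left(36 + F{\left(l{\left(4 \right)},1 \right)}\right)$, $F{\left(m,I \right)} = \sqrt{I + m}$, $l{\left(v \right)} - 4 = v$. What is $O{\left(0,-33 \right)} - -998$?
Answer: $998$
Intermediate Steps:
$l{\left(v \right)} = 4 + v$
$O{\left(z,R \right)} = 78 z$ ($O{\left(z,R \right)} = \left(z + z\right) \left(36 + \sqrt{1 + \left(4 + 4\right)}\right) = 2 z \left(36 + \sqrt{1 + 8}\right) = 2 z \left(36 + \sqrt{9}\right) = 2 z \left(36 + 3\right) = 2 z 39 = 78 z$)
$O{\left(0,-33 \right)} - -998 = 78 \cdot 0 - -998 = 0 + 998 = 998$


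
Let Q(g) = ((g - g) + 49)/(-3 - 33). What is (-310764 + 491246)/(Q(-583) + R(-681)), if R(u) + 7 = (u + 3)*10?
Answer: -6497352/244381 ≈ -26.587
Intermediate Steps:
Q(g) = -49/36 (Q(g) = (0 + 49)/(-36) = 49*(-1/36) = -49/36)
R(u) = 23 + 10*u (R(u) = -7 + (u + 3)*10 = -7 + (3 + u)*10 = -7 + (30 + 10*u) = 23 + 10*u)
(-310764 + 491246)/(Q(-583) + R(-681)) = (-310764 + 491246)/(-49/36 + (23 + 10*(-681))) = 180482/(-49/36 + (23 - 6810)) = 180482/(-49/36 - 6787) = 180482/(-244381/36) = 180482*(-36/244381) = -6497352/244381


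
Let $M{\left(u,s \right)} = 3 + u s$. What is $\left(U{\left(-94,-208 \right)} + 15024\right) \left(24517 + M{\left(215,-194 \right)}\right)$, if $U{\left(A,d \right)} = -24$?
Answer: $-257850000$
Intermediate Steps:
$M{\left(u,s \right)} = 3 + s u$
$\left(U{\left(-94,-208 \right)} + 15024\right) \left(24517 + M{\left(215,-194 \right)}\right) = \left(-24 + 15024\right) \left(24517 + \left(3 - 41710\right)\right) = 15000 \left(24517 + \left(3 - 41710\right)\right) = 15000 \left(24517 - 41707\right) = 15000 \left(-17190\right) = -257850000$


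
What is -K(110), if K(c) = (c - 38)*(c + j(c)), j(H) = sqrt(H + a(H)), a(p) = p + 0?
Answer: -7920 - 144*sqrt(55) ≈ -8987.9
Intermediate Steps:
a(p) = p
j(H) = sqrt(2)*sqrt(H) (j(H) = sqrt(H + H) = sqrt(2*H) = sqrt(2)*sqrt(H))
K(c) = (-38 + c)*(c + sqrt(2)*sqrt(c)) (K(c) = (c - 38)*(c + sqrt(2)*sqrt(c)) = (-38 + c)*(c + sqrt(2)*sqrt(c)))
-K(110) = -(110**2 - 38*110 + sqrt(2)*110**(3/2) - 38*sqrt(2)*sqrt(110)) = -(12100 - 4180 + sqrt(2)*(110*sqrt(110)) - 76*sqrt(55)) = -(12100 - 4180 + 220*sqrt(55) - 76*sqrt(55)) = -(7920 + 144*sqrt(55)) = -7920 - 144*sqrt(55)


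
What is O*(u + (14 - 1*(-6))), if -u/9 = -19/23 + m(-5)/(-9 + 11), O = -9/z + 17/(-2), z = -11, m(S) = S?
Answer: -388193/1012 ≈ -383.59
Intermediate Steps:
O = -169/22 (O = -9/(-11) + 17/(-2) = -9*(-1/11) + 17*(-1/2) = 9/11 - 17/2 = -169/22 ≈ -7.6818)
u = 1377/46 (u = -9*(-19/23 - 5/(-9 + 11)) = -9*(-19*1/23 - 5/2) = -9*(-19/23 - 5*1/2) = -9*(-19/23 - 5/2) = -9*(-153/46) = 1377/46 ≈ 29.935)
O*(u + (14 - 1*(-6))) = -169*(1377/46 + (14 - 1*(-6)))/22 = -169*(1377/46 + (14 + 6))/22 = -169*(1377/46 + 20)/22 = -169/22*2297/46 = -388193/1012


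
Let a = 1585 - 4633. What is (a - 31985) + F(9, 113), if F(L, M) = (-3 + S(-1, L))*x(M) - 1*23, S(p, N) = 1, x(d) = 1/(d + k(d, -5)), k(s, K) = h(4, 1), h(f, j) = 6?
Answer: -4171666/119 ≈ -35056.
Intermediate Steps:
a = -3048
k(s, K) = 6
x(d) = 1/(6 + d) (x(d) = 1/(d + 6) = 1/(6 + d))
F(L, M) = -23 - 2/(6 + M) (F(L, M) = (-3 + 1)/(6 + M) - 1*23 = -2/(6 + M) - 23 = -23 - 2/(6 + M))
(a - 31985) + F(9, 113) = (-3048 - 31985) + (-140 - 23*113)/(6 + 113) = -35033 + (-140 - 2599)/119 = -35033 + (1/119)*(-2739) = -35033 - 2739/119 = -4171666/119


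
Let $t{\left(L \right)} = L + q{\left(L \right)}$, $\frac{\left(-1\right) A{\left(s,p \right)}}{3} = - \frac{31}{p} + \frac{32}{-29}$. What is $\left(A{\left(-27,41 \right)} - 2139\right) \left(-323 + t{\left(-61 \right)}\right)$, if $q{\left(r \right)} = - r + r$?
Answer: $\frac{974068992}{1189} \approx 8.1923 \cdot 10^{5}$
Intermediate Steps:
$q{\left(r \right)} = 0$
$A{\left(s,p \right)} = \frac{96}{29} + \frac{93}{p}$ ($A{\left(s,p \right)} = - 3 \left(- \frac{31}{p} + \frac{32}{-29}\right) = - 3 \left(- \frac{31}{p} + 32 \left(- \frac{1}{29}\right)\right) = - 3 \left(- \frac{31}{p} - \frac{32}{29}\right) = - 3 \left(- \frac{32}{29} - \frac{31}{p}\right) = \frac{96}{29} + \frac{93}{p}$)
$t{\left(L \right)} = L$ ($t{\left(L \right)} = L + 0 = L$)
$\left(A{\left(-27,41 \right)} - 2139\right) \left(-323 + t{\left(-61 \right)}\right) = \left(\left(\frac{96}{29} + \frac{93}{41}\right) - 2139\right) \left(-323 - 61\right) = \left(\left(\frac{96}{29} + 93 \cdot \frac{1}{41}\right) - 2139\right) \left(-384\right) = \left(\left(\frac{96}{29} + \frac{93}{41}\right) - 2139\right) \left(-384\right) = \left(\frac{6633}{1189} - 2139\right) \left(-384\right) = \left(- \frac{2536638}{1189}\right) \left(-384\right) = \frac{974068992}{1189}$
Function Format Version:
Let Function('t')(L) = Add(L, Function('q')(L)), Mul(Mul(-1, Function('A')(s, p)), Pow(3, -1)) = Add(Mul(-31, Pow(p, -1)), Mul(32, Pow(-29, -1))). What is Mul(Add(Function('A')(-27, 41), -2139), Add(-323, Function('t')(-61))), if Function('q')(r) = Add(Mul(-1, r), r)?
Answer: Rational(974068992, 1189) ≈ 8.1923e+5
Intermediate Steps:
Function('q')(r) = 0
Function('A')(s, p) = Add(Rational(96, 29), Mul(93, Pow(p, -1))) (Function('A')(s, p) = Mul(-3, Add(Mul(-31, Pow(p, -1)), Mul(32, Pow(-29, -1)))) = Mul(-3, Add(Mul(-31, Pow(p, -1)), Mul(32, Rational(-1, 29)))) = Mul(-3, Add(Mul(-31, Pow(p, -1)), Rational(-32, 29))) = Mul(-3, Add(Rational(-32, 29), Mul(-31, Pow(p, -1)))) = Add(Rational(96, 29), Mul(93, Pow(p, -1))))
Function('t')(L) = L (Function('t')(L) = Add(L, 0) = L)
Mul(Add(Function('A')(-27, 41), -2139), Add(-323, Function('t')(-61))) = Mul(Add(Add(Rational(96, 29), Mul(93, Pow(41, -1))), -2139), Add(-323, -61)) = Mul(Add(Add(Rational(96, 29), Mul(93, Rational(1, 41))), -2139), -384) = Mul(Add(Add(Rational(96, 29), Rational(93, 41)), -2139), -384) = Mul(Add(Rational(6633, 1189), -2139), -384) = Mul(Rational(-2536638, 1189), -384) = Rational(974068992, 1189)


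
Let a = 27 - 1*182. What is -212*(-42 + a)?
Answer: 41764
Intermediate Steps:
a = -155 (a = 27 - 182 = -155)
-212*(-42 + a) = -212*(-42 - 155) = -212*(-197) = 41764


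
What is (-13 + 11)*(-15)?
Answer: 30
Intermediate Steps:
(-13 + 11)*(-15) = -2*(-15) = 30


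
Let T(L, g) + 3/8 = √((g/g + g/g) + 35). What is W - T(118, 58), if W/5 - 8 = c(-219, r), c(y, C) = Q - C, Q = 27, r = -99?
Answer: 5363/8 - √37 ≈ 664.29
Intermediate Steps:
c(y, C) = 27 - C
W = 670 (W = 40 + 5*(27 - 1*(-99)) = 40 + 5*(27 + 99) = 40 + 5*126 = 40 + 630 = 670)
T(L, g) = -3/8 + √37 (T(L, g) = -3/8 + √((g/g + g/g) + 35) = -3/8 + √((1 + 1) + 35) = -3/8 + √(2 + 35) = -3/8 + √37)
W - T(118, 58) = 670 - (-3/8 + √37) = 670 + (3/8 - √37) = 5363/8 - √37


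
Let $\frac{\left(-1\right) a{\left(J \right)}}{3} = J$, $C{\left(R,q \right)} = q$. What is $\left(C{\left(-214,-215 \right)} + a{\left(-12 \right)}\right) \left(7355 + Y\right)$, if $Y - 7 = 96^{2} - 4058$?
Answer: $-2241080$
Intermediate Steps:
$a{\left(J \right)} = - 3 J$
$Y = 5165$ ($Y = 7 + \left(96^{2} - 4058\right) = 7 + \left(9216 - 4058\right) = 7 + 5158 = 5165$)
$\left(C{\left(-214,-215 \right)} + a{\left(-12 \right)}\right) \left(7355 + Y\right) = \left(-215 - -36\right) \left(7355 + 5165\right) = \left(-215 + 36\right) 12520 = \left(-179\right) 12520 = -2241080$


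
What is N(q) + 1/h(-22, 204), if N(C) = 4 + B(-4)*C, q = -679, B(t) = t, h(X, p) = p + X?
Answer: 495041/182 ≈ 2720.0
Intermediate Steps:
h(X, p) = X + p
N(C) = 4 - 4*C
N(q) + 1/h(-22, 204) = (4 - 4*(-679)) + 1/(-22 + 204) = (4 + 2716) + 1/182 = 2720 + 1/182 = 495041/182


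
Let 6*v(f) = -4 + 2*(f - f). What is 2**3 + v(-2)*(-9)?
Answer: 14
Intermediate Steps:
v(f) = -2/3 (v(f) = (-4 + 2*(f - f))/6 = (-4 + 2*0)/6 = (-4 + 0)/6 = (1/6)*(-4) = -2/3)
2**3 + v(-2)*(-9) = 2**3 - 2/3*(-9) = 8 + 6 = 14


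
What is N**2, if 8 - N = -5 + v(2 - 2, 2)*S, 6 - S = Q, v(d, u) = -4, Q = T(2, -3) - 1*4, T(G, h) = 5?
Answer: 1089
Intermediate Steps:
Q = 1 (Q = 5 - 1*4 = 5 - 4 = 1)
S = 5 (S = 6 - 1*1 = 6 - 1 = 5)
N = 33 (N = 8 - (-5 - 4*5) = 8 - (-5 - 20) = 8 - 1*(-25) = 8 + 25 = 33)
N**2 = 33**2 = 1089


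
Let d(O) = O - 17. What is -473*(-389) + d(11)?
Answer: 183991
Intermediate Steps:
d(O) = -17 + O
-473*(-389) + d(11) = -473*(-389) + (-17 + 11) = 183997 - 6 = 183991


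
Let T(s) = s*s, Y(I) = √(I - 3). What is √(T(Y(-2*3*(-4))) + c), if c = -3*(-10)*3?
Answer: √111 ≈ 10.536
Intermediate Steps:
Y(I) = √(-3 + I)
c = 90 (c = 30*3 = 90)
T(s) = s²
√(T(Y(-2*3*(-4))) + c) = √((√(-3 - 2*3*(-4)))² + 90) = √((√(-3 - 6*(-4)))² + 90) = √((√(-3 + 24))² + 90) = √((√21)² + 90) = √(21 + 90) = √111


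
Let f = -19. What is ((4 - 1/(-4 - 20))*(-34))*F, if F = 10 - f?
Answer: -47821/12 ≈ -3985.1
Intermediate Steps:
F = 29 (F = 10 - 1*(-19) = 10 + 19 = 29)
((4 - 1/(-4 - 20))*(-34))*F = ((4 - 1/(-4 - 20))*(-34))*29 = ((4 - 1/(-24))*(-34))*29 = ((4 - 1*(-1/24))*(-34))*29 = ((4 + 1/24)*(-34))*29 = ((97/24)*(-34))*29 = -1649/12*29 = -47821/12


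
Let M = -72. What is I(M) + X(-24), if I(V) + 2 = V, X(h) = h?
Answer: -98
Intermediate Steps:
I(V) = -2 + V
I(M) + X(-24) = (-2 - 72) - 24 = -74 - 24 = -98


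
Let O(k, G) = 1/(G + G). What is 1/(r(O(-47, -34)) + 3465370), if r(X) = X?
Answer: 68/235645159 ≈ 2.8857e-7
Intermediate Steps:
O(k, G) = 1/(2*G)
1/(r(O(-47, -34)) + 3465370) = 1/((½)/(-34) + 3465370) = 1/((½)*(-1/34) + 3465370) = 1/(-1/68 + 3465370) = 1/(235645159/68) = 68/235645159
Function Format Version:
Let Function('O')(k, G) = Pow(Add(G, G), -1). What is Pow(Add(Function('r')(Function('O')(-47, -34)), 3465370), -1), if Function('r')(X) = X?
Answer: Rational(68, 235645159) ≈ 2.8857e-7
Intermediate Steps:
Function('O')(k, G) = Mul(Rational(1, 2), Pow(G, -1)) (Function('O')(k, G) = Pow(Mul(2, G), -1) = Mul(Rational(1, 2), Pow(G, -1)))
Pow(Add(Function('r')(Function('O')(-47, -34)), 3465370), -1) = Pow(Add(Mul(Rational(1, 2), Pow(-34, -1)), 3465370), -1) = Pow(Add(Mul(Rational(1, 2), Rational(-1, 34)), 3465370), -1) = Pow(Add(Rational(-1, 68), 3465370), -1) = Pow(Rational(235645159, 68), -1) = Rational(68, 235645159)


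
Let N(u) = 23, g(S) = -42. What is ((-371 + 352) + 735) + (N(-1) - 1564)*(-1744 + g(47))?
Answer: 2752942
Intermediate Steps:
((-371 + 352) + 735) + (N(-1) - 1564)*(-1744 + g(47)) = ((-371 + 352) + 735) + (23 - 1564)*(-1744 - 42) = (-19 + 735) - 1541*(-1786) = 716 + 2752226 = 2752942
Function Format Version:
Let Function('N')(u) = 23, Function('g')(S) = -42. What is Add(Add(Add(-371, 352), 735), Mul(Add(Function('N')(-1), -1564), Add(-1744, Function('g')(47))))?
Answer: 2752942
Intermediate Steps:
Add(Add(Add(-371, 352), 735), Mul(Add(Function('N')(-1), -1564), Add(-1744, Function('g')(47)))) = Add(Add(Add(-371, 352), 735), Mul(Add(23, -1564), Add(-1744, -42))) = Add(Add(-19, 735), Mul(-1541, -1786)) = Add(716, 2752226) = 2752942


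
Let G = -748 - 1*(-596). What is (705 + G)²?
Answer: 305809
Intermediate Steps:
G = -152 (G = -748 + 596 = -152)
(705 + G)² = (705 - 152)² = 553² = 305809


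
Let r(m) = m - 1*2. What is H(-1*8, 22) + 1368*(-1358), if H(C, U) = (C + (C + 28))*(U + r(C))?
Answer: -1857600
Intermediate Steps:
r(m) = -2 + m (r(m) = m - 2 = -2 + m)
H(C, U) = (28 + 2*C)*(-2 + C + U) (H(C, U) = (C + (C + 28))*(U + (-2 + C)) = (C + (28 + C))*(-2 + C + U) = (28 + 2*C)*(-2 + C + U))
H(-1*8, 22) + 1368*(-1358) = (-56 + 2*(-1*8)² + 24*(-1*8) + 28*22 + 2*(-1*8)*22) + 1368*(-1358) = (-56 + 2*(-8)² + 24*(-8) + 616 + 2*(-8)*22) - 1857744 = (-56 + 2*64 - 192 + 616 - 352) - 1857744 = (-56 + 128 - 192 + 616 - 352) - 1857744 = 144 - 1857744 = -1857600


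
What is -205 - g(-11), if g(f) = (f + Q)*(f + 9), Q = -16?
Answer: -259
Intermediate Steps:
g(f) = (-16 + f)*(9 + f) (g(f) = (f - 16)*(f + 9) = (-16 + f)*(9 + f))
-205 - g(-11) = -205 - (-144 + (-11)² - 7*(-11)) = -205 - (-144 + 121 + 77) = -205 - 1*54 = -205 - 54 = -259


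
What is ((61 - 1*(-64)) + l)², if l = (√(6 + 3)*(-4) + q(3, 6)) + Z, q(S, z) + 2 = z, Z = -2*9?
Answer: 9801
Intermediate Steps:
Z = -18
q(S, z) = -2 + z
l = -26 (l = (√(6 + 3)*(-4) + (-2 + 6)) - 18 = (√9*(-4) + 4) - 18 = (3*(-4) + 4) - 18 = (-12 + 4) - 18 = -8 - 18 = -26)
((61 - 1*(-64)) + l)² = ((61 - 1*(-64)) - 26)² = ((61 + 64) - 26)² = (125 - 26)² = 99² = 9801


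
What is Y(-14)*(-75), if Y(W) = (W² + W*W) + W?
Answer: -28350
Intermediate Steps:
Y(W) = W + 2*W² (Y(W) = (W² + W²) + W = 2*W² + W = W + 2*W²)
Y(-14)*(-75) = -14*(1 + 2*(-14))*(-75) = -14*(1 - 28)*(-75) = -14*(-27)*(-75) = 378*(-75) = -28350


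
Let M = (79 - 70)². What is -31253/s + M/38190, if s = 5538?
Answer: -99425291/17624685 ≈ -5.6413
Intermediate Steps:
M = 81 (M = 9² = 81)
-31253/s + M/38190 = -31253/5538 + 81/38190 = -31253*1/5538 + 81*(1/38190) = -31253/5538 + 27/12730 = -99425291/17624685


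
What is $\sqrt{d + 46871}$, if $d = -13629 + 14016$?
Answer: $\sqrt{47258} \approx 217.39$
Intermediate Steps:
$d = 387$
$\sqrt{d + 46871} = \sqrt{387 + 46871} = \sqrt{47258}$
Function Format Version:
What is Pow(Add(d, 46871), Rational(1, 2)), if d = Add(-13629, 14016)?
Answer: Pow(47258, Rational(1, 2)) ≈ 217.39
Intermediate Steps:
d = 387
Pow(Add(d, 46871), Rational(1, 2)) = Pow(Add(387, 46871), Rational(1, 2)) = Pow(47258, Rational(1, 2))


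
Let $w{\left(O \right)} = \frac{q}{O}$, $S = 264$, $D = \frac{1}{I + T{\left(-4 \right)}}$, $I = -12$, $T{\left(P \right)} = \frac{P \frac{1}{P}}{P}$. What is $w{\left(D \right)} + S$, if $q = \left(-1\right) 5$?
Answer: $\frac{1301}{4} \approx 325.25$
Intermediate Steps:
$T{\left(P \right)} = \frac{1}{P}$ ($T{\left(P \right)} = 1 \frac{1}{P} = \frac{1}{P}$)
$q = -5$
$D = - \frac{4}{49}$ ($D = \frac{1}{-12 + \frac{1}{-4}} = \frac{1}{-12 - \frac{1}{4}} = \frac{1}{- \frac{49}{4}} = - \frac{4}{49} \approx -0.081633$)
$w{\left(O \right)} = - \frac{5}{O}$
$w{\left(D \right)} + S = - \frac{5}{- \frac{4}{49}} + 264 = \left(-5\right) \left(- \frac{49}{4}\right) + 264 = \frac{245}{4} + 264 = \frac{1301}{4}$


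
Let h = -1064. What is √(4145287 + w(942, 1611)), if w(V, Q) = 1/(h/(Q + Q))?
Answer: √293303712709/266 ≈ 2036.0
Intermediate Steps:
w(V, Q) = -Q/532 (w(V, Q) = 1/(-1064/(Q + Q)) = 1/(-1064*1/(2*Q)) = 1/(-532/Q) = -Q/532)
√(4145287 + w(942, 1611)) = √(4145287 - 1/532*1611) = √(4145287 - 1611/532) = √(2205291073/532) = √293303712709/266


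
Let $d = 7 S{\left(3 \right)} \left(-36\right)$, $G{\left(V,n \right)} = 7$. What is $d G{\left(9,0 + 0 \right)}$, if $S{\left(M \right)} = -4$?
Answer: $7056$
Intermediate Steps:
$d = 1008$ ($d = 7 \left(\left(-4\right) \left(-36\right)\right) = 7 \cdot 144 = 1008$)
$d G{\left(9,0 + 0 \right)} = 1008 \cdot 7 = 7056$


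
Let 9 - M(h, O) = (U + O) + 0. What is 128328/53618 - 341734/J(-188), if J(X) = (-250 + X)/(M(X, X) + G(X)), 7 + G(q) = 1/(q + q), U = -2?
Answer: 330695896256389/2207560296 ≈ 1.4980e+5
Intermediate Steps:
G(q) = -7 + 1/(2*q) (G(q) = -7 + 1/(q + q) = -7 + 1/(2*q))
M(h, O) = 11 - O (M(h, O) = 9 - ((-2 + O) + 0) = 9 - (-2 + O) = 9 + (2 - O) = 11 - O)
J(X) = (-250 + X)/(4 + 1/(2*X) - X) (J(X) = (-250 + X)/((11 - X) + (-7 + 1/(2*X))) = (-250 + X)/(4 + 1/(2*X) - X))
128328/53618 - 341734/J(-188) = 128328/53618 - 341734*(-(1 + 2*(-188)*(4 - 1*(-188)))/(376*(-250 - 188))) = 128328*(1/53618) - 341734/(2*(-188)*(-438)/(1 + 2*(-188)*(4 + 188))) = 64164/26809 - 341734/(2*(-188)*(-438)/(1 + 2*(-188)*192)) = 64164/26809 - 341734/(2*(-188)*(-438)/(1 - 72192)) = 64164/26809 - 341734/(2*(-188)*(-438)/(-72191)) = 64164/26809 - 341734/(2*(-188)*(-1/72191)*(-438)) = 64164/26809 - 341734/(-164688/72191) = 64164/26809 - 341734*(-72191/164688) = 64164/26809 + 12335059597/82344 = 330695896256389/2207560296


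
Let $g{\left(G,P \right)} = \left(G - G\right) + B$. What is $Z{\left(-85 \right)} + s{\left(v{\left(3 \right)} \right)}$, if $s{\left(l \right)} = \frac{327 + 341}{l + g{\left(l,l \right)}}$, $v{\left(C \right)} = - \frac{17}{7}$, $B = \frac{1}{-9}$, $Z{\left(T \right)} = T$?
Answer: $- \frac{13921}{40} \approx -348.02$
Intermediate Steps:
$B = - \frac{1}{9} \approx -0.11111$
$g{\left(G,P \right)} = - \frac{1}{9}$ ($g{\left(G,P \right)} = \left(G - G\right) - \frac{1}{9} = 0 - \frac{1}{9} = - \frac{1}{9}$)
$v{\left(C \right)} = - \frac{17}{7}$ ($v{\left(C \right)} = \left(-17\right) \frac{1}{7} = - \frac{17}{7}$)
$s{\left(l \right)} = \frac{668}{- \frac{1}{9} + l}$ ($s{\left(l \right)} = \frac{327 + 341}{l - \frac{1}{9}} = \frac{668}{- \frac{1}{9} + l}$)
$Z{\left(-85 \right)} + s{\left(v{\left(3 \right)} \right)} = -85 + \frac{6012}{-1 + 9 \left(- \frac{17}{7}\right)} = -85 + \frac{6012}{-1 - \frac{153}{7}} = -85 + \frac{6012}{- \frac{160}{7}} = -85 + 6012 \left(- \frac{7}{160}\right) = -85 - \frac{10521}{40} = - \frac{13921}{40}$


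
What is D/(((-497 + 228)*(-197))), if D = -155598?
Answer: -155598/52993 ≈ -2.9362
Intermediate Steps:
D/(((-497 + 228)*(-197))) = -155598*(-1/(197*(-497 + 228))) = -155598/((-269*(-197))) = -155598/52993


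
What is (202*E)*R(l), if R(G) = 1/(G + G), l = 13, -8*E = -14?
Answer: 707/52 ≈ 13.596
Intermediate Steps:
E = 7/4 (E = -1/8*(-14) = 7/4 ≈ 1.7500)
R(G) = 1/(2*G)
(202*E)*R(l) = (202*(7/4))*((1/2)/13) = 707*((1/2)*(1/13))/2 = (707/2)*(1/26) = 707/52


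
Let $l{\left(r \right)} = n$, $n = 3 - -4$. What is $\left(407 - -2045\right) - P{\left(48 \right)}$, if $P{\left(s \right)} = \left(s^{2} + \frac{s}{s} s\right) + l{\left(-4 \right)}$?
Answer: $93$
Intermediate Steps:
$n = 7$ ($n = 3 + 4 = 7$)
$l{\left(r \right)} = 7$
$P{\left(s \right)} = 7 + s + s^{2}$ ($P{\left(s \right)} = \left(s^{2} + \frac{s}{s} s\right) + 7 = \left(s^{2} + 1 s\right) + 7 = \left(s^{2} + s\right) + 7 = \left(s + s^{2}\right) + 7 = 7 + s + s^{2}$)
$\left(407 - -2045\right) - P{\left(48 \right)} = \left(407 - -2045\right) - \left(7 + 48 + 48^{2}\right) = \left(407 + 2045\right) - \left(7 + 48 + 2304\right) = 2452 - 2359 = 93$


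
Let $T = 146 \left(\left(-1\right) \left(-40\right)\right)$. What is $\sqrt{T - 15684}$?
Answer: $2 i \sqrt{2461} \approx 99.217 i$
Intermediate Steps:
$T = 5840$ ($T = 146 \cdot 40 = 5840$)
$\sqrt{T - 15684} = \sqrt{5840 - 15684} = \sqrt{-9844} = 2 i \sqrt{2461}$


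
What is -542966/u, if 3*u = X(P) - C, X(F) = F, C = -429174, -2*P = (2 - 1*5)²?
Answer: -1085932/286113 ≈ -3.7955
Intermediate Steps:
P = -9/2 (P = -(2 - 1*5)²/2 = -(2 - 5)²/2 = -½*(-3)² = -½*9 = -9/2 ≈ -4.5000)
u = 286113/2 (u = (-9/2 - 1*(-429174))/3 = (-9/2 + 429174)/3 = (⅓)*(858339/2) = 286113/2 ≈ 1.4306e+5)
-542966/u = -542966/286113/2 = -542966*2/286113 = -1085932/286113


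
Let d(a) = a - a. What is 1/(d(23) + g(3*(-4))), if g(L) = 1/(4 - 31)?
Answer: -27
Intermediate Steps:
d(a) = 0
g(L) = -1/27 (g(L) = 1/(-27) = -1/27)
1/(d(23) + g(3*(-4))) = 1/(0 - 1/27) = 1/(-1/27) = -27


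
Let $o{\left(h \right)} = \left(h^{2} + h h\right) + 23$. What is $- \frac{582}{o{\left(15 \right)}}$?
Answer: $- \frac{582}{473} \approx -1.2304$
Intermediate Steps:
$o{\left(h \right)} = 23 + 2 h^{2}$ ($o{\left(h \right)} = \left(h^{2} + h^{2}\right) + 23 = 2 h^{2} + 23 = 23 + 2 h^{2}$)
$- \frac{582}{o{\left(15 \right)}} = - \frac{582}{23 + 2 \cdot 15^{2}} = - \frac{582}{23 + 2 \cdot 225} = - \frac{582}{23 + 450} = - \frac{582}{473}$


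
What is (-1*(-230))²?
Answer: 52900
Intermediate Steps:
(-1*(-230))² = 230² = 52900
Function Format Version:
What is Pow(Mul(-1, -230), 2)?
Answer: 52900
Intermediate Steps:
Pow(Mul(-1, -230), 2) = Pow(230, 2) = 52900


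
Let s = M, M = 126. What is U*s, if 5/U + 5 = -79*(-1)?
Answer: 315/37 ≈ 8.5135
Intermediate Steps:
s = 126
U = 5/74 (U = 5/(-5 - 79*(-1)) = 5/(-5 + 79) = 5/74 ≈ 0.067568)
U*s = (5/74)*126 = 315/37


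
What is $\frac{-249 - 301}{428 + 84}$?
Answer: $- \frac{275}{256} \approx -1.0742$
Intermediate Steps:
$\frac{-249 - 301}{428 + 84} = - \frac{550}{512} = \left(-550\right) \frac{1}{512} = - \frac{275}{256}$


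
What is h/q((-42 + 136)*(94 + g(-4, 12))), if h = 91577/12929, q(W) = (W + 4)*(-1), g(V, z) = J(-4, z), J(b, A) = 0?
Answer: -91577/114292360 ≈ -0.00080125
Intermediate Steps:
g(V, z) = 0
q(W) = -4 - W (q(W) = (4 + W)*(-1) = -4 - W)
h = 91577/12929 (h = 91577*(1/12929) = 91577/12929 ≈ 7.0831)
h/q((-42 + 136)*(94 + g(-4, 12))) = 91577/(12929*(-4 - (-42 + 136)*(94 + 0))) = 91577/(12929*(-4 - 94*94)) = 91577/(12929*(-4 - 1*8836)) = 91577/(12929*(-4 - 8836)) = (91577/12929)/(-8840) = (91577/12929)*(-1/8840) = -91577/114292360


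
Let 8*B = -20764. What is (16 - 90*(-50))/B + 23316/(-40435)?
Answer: -486242276/209898085 ≈ -2.3166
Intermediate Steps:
B = -5191/2 (B = (⅛)*(-20764) = -5191/2 ≈ -2595.5)
(16 - 90*(-50))/B + 23316/(-40435) = (16 - 90*(-50))/(-5191/2) + 23316/(-40435) = (16 + 4500)*(-2/5191) + 23316*(-1/40435) = 4516*(-2/5191) - 23316/40435 = -9032/5191 - 23316/40435 = -486242276/209898085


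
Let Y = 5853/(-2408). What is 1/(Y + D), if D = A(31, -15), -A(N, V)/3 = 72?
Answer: -2408/525981 ≈ -0.0045781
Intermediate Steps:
A(N, V) = -216 (A(N, V) = -3*72 = -216)
Y = -5853/2408 (Y = 5853*(-1/2408) = -5853/2408 ≈ -2.4306)
D = -216
1/(Y + D) = 1/(-5853/2408 - 216) = 1/(-525981/2408) = -2408/525981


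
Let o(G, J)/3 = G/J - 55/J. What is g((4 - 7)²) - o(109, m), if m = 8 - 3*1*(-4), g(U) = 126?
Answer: 1179/10 ≈ 117.90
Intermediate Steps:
m = 20 (m = 8 - 3*(-4) = 8 + 12 = 20)
o(G, J) = -165/J + 3*G/J (o(G, J) = 3*(G/J - 55/J) = 3*(-55/J + G/J) = -165/J + 3*G/J)
g((4 - 7)²) - o(109, m) = 126 - 3*(-55 + 109)/20 = 126 - 3*54/20 = 126 - 1*81/10 = 126 - 81/10 = 1179/10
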